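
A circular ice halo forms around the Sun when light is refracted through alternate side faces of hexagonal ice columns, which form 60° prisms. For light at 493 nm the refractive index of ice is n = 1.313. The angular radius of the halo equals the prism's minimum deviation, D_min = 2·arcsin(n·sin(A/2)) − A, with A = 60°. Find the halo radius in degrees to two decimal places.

n·sin(A/2) = 1.313 × sin 30° = 1.313 × 0.5000 = 0.6565.
D_min = 2·arcsin(0.6565) − 60° = 2 × 41.033° − 60° = 22.067°.

22.07°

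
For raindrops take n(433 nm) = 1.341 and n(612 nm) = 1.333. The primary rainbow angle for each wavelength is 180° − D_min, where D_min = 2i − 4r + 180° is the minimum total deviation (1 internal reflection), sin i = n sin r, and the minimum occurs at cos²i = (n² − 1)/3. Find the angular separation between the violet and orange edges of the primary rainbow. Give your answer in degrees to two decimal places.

At 433 nm (n = 1.341): cos²i = 0.26609 → i = 58.946°, r = 39.705°, D_min = 139.071°, rainbow angle = 40.929°.
At 612 nm (n = 1.333): cos²i = 0.25896 → i = 59.410°, r = 40.225°, D_min = 137.922°, rainbow angle = 42.078°.
Angular width = |40.929° − 42.078°| = 1.149°.

1.15°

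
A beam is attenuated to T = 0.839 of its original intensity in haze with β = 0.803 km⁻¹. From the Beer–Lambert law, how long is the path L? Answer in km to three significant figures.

Beer–Lambert: T = exp(−βL) ⇒ L = −ln(T)/β = −ln(0.839)/0.803 = 0.1755/0.803 = 0.2186 km.

0.219 km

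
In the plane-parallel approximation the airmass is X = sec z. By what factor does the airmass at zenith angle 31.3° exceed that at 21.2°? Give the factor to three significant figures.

1.09

X(31.3°)/X(21.2°) = sec 31.3° / sec 21.2° = cos 21.2° / cos 31.3° = 0.9323/0.8545 = 1.0911.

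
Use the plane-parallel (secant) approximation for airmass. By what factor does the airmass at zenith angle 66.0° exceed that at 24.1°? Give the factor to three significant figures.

2.24

X(66.0°)/X(24.1°) = sec 66.0° / sec 24.1° = cos 24.1° / cos 66.0° = 0.9128/0.4067 = 2.2443.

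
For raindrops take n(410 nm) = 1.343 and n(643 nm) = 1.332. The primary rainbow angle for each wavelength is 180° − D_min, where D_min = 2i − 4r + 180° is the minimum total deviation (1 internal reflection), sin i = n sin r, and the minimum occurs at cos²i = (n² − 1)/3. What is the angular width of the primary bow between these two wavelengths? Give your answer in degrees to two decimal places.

1.58°

At 410 nm (n = 1.343): cos²i = 0.26788 → i = 58.830°, r = 39.577°, D_min = 139.354°, rainbow angle = 40.646°.
At 643 nm (n = 1.332): cos²i = 0.25807 → i = 59.469°, r = 40.290°, D_min = 137.776°, rainbow angle = 42.224°.
Angular width = |40.646° − 42.224°| = 1.578°.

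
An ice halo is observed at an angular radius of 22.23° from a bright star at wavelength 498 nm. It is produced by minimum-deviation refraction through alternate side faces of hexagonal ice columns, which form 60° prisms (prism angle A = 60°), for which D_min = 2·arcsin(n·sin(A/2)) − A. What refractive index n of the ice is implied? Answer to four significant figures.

1.315

Rearranging: n = sin((D_min + A)/2) / sin(A/2).
(D_min + A)/2 = (22.23° + 60°)/2 = 41.115°.
n = sin 41.115° / sin 30° = 0.6576 / 0.5000 = 1.3151.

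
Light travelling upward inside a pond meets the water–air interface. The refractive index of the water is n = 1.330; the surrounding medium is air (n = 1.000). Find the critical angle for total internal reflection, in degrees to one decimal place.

48.8°

sin θ_c = n_air / n = 1.000 / 1.330 = 0.7519.
θ_c = arcsin(0.7519) = 48.75°.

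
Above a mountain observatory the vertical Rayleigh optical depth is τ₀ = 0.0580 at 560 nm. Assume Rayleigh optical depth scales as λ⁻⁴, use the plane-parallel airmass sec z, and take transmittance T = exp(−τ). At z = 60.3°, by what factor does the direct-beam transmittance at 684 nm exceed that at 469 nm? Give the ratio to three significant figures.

Airmass: sec 60.3° = 2.0183.
τ(684 nm) = 0.0580 × (560/684)⁴ × 2.0183 = 0.0580 × 0.4493 × 2.0183 = 0.0526.
τ(469 nm) = 0.0580 × (560/469)⁴ × 2.0183 = 0.0580 × 2.0326 × 2.0183 = 0.2379.
T(684)/T(469) = exp(τ_B − τ_A) = exp(0.1854) = 1.2036.

1.20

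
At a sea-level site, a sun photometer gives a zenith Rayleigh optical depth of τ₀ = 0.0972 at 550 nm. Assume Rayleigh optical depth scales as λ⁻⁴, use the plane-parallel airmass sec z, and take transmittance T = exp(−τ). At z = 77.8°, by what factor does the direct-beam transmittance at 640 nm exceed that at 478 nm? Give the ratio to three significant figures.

1.74

Airmass: sec 77.8° = 4.7321.
τ(640 nm) = 0.0972 × (550/640)⁴ × 4.7321 = 0.0972 × 0.5454 × 4.7321 = 0.2509.
τ(478 nm) = 0.0972 × (550/478)⁴ × 4.7321 = 0.0972 × 1.7528 × 4.7321 = 0.8062.
T(640)/T(478) = exp(τ_B − τ_A) = exp(0.5554) = 1.7426.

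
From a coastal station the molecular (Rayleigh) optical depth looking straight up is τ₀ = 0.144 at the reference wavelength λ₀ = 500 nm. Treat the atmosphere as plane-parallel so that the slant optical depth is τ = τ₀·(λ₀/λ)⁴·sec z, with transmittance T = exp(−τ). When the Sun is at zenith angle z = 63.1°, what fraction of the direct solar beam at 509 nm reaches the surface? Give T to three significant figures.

0.744

sec 63.1° = 2.2103.
τ = 0.144 × (500/509)⁴ × 2.2103 = 0.144 × 0.9311 × 2.2103 = 0.2964.
T = exp(−0.2964) = 0.7435.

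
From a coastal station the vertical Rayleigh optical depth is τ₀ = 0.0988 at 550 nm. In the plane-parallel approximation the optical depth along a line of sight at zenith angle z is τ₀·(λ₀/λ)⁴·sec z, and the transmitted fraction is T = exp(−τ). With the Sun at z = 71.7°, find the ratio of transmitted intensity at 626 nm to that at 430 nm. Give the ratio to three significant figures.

Airmass: sec 71.7° = 3.1848.
τ(626 nm) = 0.0988 × (550/626)⁴ × 3.1848 = 0.0988 × 0.5959 × 3.1848 = 0.1875.
τ(430 nm) = 0.0988 × (550/430)⁴ × 3.1848 = 0.0988 × 2.6766 × 3.1848 = 0.8422.
T(626)/T(430) = exp(τ_B − τ_A) = exp(0.6547) = 1.9246.

1.92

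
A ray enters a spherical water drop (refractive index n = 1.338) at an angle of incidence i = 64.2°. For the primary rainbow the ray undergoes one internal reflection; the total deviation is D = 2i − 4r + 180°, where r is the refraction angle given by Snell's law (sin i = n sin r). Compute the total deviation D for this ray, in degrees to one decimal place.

139.2°

sin r = sin 64.2° / 1.338 = 0.9003/1.338 = 0.6729; r = 42.29°.
D = 2·64.2° − 4·42.29° + 180° = 128.40° − 169.16° + 180° = 139.24°.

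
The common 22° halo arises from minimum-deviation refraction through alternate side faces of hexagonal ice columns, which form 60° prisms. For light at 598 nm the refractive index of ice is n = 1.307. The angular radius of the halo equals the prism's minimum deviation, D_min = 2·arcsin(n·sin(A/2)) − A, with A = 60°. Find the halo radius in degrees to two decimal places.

21.61°

n·sin(A/2) = 1.307 × sin 30° = 1.307 × 0.5000 = 0.6535.
D_min = 2·arcsin(0.6535) − 60° = 2 × 40.806° − 60° = 21.612°.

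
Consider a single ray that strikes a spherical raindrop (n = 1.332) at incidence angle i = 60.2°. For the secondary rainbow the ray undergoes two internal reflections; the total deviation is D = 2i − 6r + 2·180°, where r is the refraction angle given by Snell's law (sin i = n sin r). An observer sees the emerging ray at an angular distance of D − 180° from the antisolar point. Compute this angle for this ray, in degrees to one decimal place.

56.5°

sin r = sin 60.2° / 1.332 = 0.8678/1.332 = 0.6515; r = 40.65°.
D = 2·60.2° − 6·40.65° + 2·180° = 120.40° − 243.92° + 360° = 236.48°.
Angle from antisolar point = D − 180° = 56.48°.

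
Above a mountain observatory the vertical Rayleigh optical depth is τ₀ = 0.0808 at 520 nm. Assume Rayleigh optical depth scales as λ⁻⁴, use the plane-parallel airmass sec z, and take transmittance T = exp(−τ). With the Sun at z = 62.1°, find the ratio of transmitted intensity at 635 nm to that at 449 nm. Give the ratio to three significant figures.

1.26

Airmass: sec 62.1° = 2.1371.
τ(635 nm) = 0.0808 × (520/635)⁴ × 2.1371 = 0.0808 × 0.4497 × 2.1371 = 0.0777.
τ(449 nm) = 0.0808 × (520/449)⁴ × 2.1371 = 0.0808 × 1.7990 × 2.1371 = 0.3106.
T(635)/T(449) = exp(τ_B − τ_A) = exp(0.2330) = 1.2624.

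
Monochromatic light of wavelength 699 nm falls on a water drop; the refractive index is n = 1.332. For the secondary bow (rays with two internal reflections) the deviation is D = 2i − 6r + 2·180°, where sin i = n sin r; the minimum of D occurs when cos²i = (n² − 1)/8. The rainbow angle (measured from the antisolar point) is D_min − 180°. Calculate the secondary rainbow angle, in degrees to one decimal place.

cos²i = (1.77422 − 1)/8 = 0.09678; i = arccos(0.31109) = 71.875°.
sin r = sin 71.875°/1.332 = 0.71350; r = 45.520°.
D_min = 2·71.875° − 6·45.520° + 360° = 230.628°.
Rainbow angle = D_min − 180° = 50.628°.

50.6°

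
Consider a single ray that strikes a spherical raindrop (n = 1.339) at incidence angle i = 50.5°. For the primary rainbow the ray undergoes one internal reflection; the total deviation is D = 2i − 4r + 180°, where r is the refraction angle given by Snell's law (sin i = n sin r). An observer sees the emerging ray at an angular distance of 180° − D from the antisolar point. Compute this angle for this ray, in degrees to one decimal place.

39.8°

sin r = sin 50.5° / 1.339 = 0.7716/1.339 = 0.5763; r = 35.19°.
D = 2·50.5° − 4·35.19° + 180° = 101.00° − 140.75° + 180° = 140.25°.
Angle from antisolar point = 180° − D = 39.75°.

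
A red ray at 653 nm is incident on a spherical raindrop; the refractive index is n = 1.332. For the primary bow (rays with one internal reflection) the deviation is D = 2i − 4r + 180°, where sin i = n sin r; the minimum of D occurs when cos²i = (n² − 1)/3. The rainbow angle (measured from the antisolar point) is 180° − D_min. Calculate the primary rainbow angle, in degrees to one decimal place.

42.2°

cos²i = (1.77422 − 1)/3 = 0.25807; i = arccos(0.50801) = 59.469°.
sin r = sin 59.469°/1.332 = 0.64666; r = 40.290°.
D_min = 2·59.469° − 4·40.290° + 180° = 137.776°.
Rainbow angle = 180° − D_min = 42.224°.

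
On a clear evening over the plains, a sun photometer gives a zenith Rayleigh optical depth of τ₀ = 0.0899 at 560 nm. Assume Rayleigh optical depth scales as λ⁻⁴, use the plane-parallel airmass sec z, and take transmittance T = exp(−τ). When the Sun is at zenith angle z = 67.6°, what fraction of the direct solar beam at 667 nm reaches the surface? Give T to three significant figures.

0.889

sec 67.6° = 2.6242.
τ = 0.0899 × (560/667)⁴ × 2.6242 = 0.0899 × 0.4969 × 2.6242 = 0.1172.
T = exp(−0.1172) = 0.8894.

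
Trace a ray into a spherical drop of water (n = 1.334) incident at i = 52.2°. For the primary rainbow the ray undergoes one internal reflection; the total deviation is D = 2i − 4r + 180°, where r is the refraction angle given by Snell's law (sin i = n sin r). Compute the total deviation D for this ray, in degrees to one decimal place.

sin r = sin 52.2° / 1.334 = 0.7902/1.334 = 0.5923; r = 36.32°.
D = 2·52.2° − 4·36.32° + 180° = 104.40° − 145.29° + 180° = 139.11°.

139.1°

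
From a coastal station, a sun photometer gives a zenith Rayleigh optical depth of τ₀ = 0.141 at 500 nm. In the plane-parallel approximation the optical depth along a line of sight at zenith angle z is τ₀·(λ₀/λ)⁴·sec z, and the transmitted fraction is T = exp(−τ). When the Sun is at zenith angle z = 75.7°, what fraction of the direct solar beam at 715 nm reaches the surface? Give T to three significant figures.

sec 75.7° = 4.0486.
τ = 0.141 × (500/715)⁴ × 4.0486 = 0.141 × 0.2391 × 4.0486 = 0.1365.
T = exp(−0.1365) = 0.8724.

0.872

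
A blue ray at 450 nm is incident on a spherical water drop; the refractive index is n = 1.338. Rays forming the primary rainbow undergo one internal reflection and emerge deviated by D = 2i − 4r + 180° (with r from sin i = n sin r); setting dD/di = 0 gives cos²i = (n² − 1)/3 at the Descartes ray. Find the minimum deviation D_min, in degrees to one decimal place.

cos²i = (1.79024 − 1)/3 = 0.26341; i = arccos(0.51324) = 59.120°.
sin r = sin 59.120°/1.338 = 0.64144; r = 39.899°.
D_min = 2·59.120° − 4·39.899° + 180° = 138.643°.

138.6°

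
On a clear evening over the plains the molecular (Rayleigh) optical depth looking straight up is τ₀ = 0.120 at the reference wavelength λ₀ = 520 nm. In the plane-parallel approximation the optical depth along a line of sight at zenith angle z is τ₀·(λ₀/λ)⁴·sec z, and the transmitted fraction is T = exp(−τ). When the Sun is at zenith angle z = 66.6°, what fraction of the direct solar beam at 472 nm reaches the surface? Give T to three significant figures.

sec 66.6° = 2.5180.
τ = 0.120 × (520/472)⁴ × 2.5180 = 0.120 × 1.4731 × 2.5180 = 0.4451.
T = exp(−0.4451) = 0.6407.

0.641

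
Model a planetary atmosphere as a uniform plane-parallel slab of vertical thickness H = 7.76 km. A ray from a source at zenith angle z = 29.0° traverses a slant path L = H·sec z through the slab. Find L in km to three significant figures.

sec z = 1/cos 29.0° = 1.1434.
L = 7.76 × 1.1434 = 8.872 km.

8.87 km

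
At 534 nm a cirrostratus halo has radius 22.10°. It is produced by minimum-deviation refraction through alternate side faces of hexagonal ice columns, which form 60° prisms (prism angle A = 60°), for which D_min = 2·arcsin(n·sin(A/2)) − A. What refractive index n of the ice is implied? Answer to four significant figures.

Rearranging: n = sin((D_min + A)/2) / sin(A/2).
(D_min + A)/2 = (22.10° + 60°)/2 = 41.050°.
n = sin 41.050° / sin 30° = 0.6567 / 0.5000 = 1.3134.

1.313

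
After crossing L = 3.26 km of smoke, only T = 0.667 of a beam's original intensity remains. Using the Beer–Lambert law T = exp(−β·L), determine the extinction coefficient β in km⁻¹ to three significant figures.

0.124 km⁻¹

Beer–Lambert: T = exp(−βL) ⇒ β = −ln(T)/L = −ln(0.667)/3.26 = 0.4050/3.26 = 0.1242 km⁻¹.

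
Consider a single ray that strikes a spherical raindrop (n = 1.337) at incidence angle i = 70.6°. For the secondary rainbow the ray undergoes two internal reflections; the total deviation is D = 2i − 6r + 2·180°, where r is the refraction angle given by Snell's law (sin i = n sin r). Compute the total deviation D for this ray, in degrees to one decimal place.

232.0°

sin r = sin 70.6° / 1.337 = 0.9432/1.337 = 0.7055; r = 44.87°.
D = 2·70.6° − 6·44.87° + 2·180° = 141.20° − 269.21° + 360° = 231.99°.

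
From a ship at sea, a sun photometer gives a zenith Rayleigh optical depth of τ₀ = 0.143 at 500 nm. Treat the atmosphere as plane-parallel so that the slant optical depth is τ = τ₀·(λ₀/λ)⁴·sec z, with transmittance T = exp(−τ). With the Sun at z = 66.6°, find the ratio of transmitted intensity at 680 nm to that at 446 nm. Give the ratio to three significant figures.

Airmass: sec 66.6° = 2.5180.
τ(680 nm) = 0.143 × (500/680)⁴ × 2.5180 = 0.143 × 0.2923 × 2.5180 = 0.1053.
τ(446 nm) = 0.143 × (500/446)⁴ × 2.5180 = 0.143 × 1.5796 × 2.5180 = 0.5688.
T(680)/T(446) = exp(τ_B − τ_A) = exp(0.4635) = 1.5896.

1.59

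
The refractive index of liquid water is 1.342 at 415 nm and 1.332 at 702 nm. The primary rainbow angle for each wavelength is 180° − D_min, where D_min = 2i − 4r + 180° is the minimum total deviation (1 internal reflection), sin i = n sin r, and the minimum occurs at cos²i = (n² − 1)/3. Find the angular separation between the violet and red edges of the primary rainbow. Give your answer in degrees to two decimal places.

At 415 nm (n = 1.342): cos²i = 0.26699 → i = 58.888°, r = 39.641°, D_min = 139.213°, rainbow angle = 40.787°.
At 702 nm (n = 1.332): cos²i = 0.25807 → i = 59.469°, r = 40.290°, D_min = 137.776°, rainbow angle = 42.224°.
Angular width = |40.787° − 42.224°| = 1.437°.

1.44°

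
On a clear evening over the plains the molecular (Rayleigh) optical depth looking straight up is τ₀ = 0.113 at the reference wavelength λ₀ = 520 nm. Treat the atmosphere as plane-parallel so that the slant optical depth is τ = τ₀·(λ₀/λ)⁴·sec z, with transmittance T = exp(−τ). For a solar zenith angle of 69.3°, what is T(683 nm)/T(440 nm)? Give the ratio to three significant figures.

Airmass: sec 69.3° = 2.8291.
τ(683 nm) = 0.113 × (520/683)⁴ × 2.8291 = 0.113 × 0.3360 × 2.8291 = 0.1074.
τ(440 nm) = 0.113 × (520/440)⁴ × 2.8291 = 0.113 × 1.9508 × 2.8291 = 0.6236.
T(683)/T(440) = exp(τ_B − τ_A) = exp(0.5162) = 1.6757.

1.68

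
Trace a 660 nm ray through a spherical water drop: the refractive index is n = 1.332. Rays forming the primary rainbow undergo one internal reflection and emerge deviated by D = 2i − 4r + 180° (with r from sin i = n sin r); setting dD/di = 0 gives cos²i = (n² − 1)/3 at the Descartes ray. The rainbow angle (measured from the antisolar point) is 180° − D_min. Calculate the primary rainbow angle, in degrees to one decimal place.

42.2°

cos²i = (1.77422 − 1)/3 = 0.25807; i = arccos(0.50801) = 59.469°.
sin r = sin 59.469°/1.332 = 0.64666; r = 40.290°.
D_min = 2·59.469° − 4·40.290° + 180° = 137.776°.
Rainbow angle = 180° − D_min = 42.224°.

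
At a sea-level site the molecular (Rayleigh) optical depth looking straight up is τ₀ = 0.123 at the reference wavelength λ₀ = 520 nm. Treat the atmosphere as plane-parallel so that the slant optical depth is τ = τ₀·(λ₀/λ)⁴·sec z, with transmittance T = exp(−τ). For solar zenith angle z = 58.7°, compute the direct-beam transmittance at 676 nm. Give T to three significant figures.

sec 58.7° = 1.9249.
τ = 0.123 × (520/676)⁴ × 1.9249 = 0.123 × 0.3501 × 1.9249 = 0.0829.
T = exp(−0.0829) = 0.9204.

0.920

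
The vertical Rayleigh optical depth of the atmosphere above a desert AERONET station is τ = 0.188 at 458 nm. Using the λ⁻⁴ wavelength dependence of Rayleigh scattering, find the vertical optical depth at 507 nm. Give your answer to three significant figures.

τ(507 nm) = τ(458 nm) × (458/507)⁴ = 0.188 × (0.9034)⁴ = 0.188 × 0.6659 = 0.1252.

0.125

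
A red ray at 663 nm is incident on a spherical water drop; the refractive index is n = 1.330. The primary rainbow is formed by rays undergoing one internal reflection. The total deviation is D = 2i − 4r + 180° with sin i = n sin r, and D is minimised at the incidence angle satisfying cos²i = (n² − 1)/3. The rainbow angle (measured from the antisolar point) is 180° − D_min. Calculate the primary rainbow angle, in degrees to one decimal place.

cos²i = (1.76890 − 1)/3 = 0.25630; i = arccos(0.50626) = 59.585°.
sin r = sin 59.585°/1.330 = 0.64841; r = 40.422°.
D_min = 2·59.585° − 4·40.422° + 180° = 137.484°.
Rainbow angle = 180° − D_min = 42.516°.

42.5°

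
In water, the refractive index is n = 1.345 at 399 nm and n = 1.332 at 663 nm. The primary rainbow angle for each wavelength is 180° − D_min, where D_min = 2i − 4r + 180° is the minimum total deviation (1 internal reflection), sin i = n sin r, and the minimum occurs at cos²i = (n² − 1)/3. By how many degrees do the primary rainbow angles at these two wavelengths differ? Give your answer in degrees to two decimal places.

At 399 nm (n = 1.345): cos²i = 0.26967 → i = 58.715°, r = 39.448°, D_min = 139.635°, rainbow angle = 40.365°.
At 663 nm (n = 1.332): cos²i = 0.25807 → i = 59.469°, r = 40.290°, D_min = 137.776°, rainbow angle = 42.224°.
Angular width = |40.365° − 42.224°| = 1.859°.

1.86°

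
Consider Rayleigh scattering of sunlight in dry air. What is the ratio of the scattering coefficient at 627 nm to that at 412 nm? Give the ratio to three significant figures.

0.186

Rayleigh scattering ∝ λ⁻⁴, so the ratio of coefficients is the inverse fourth power of the wavelength ratio.
σ(627)/σ(412) = (412/627)⁴ = (0.6571)⁴ = 0.1864.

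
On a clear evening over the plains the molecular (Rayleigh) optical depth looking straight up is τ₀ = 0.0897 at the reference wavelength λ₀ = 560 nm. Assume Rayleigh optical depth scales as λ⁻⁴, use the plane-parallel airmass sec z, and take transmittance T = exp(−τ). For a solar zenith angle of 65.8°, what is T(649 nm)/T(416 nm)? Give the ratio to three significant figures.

1.82

Airmass: sec 65.8° = 2.4395.
τ(649 nm) = 0.0897 × (560/649)⁴ × 2.4395 = 0.0897 × 0.5543 × 2.4395 = 0.1213.
τ(416 nm) = 0.0897 × (560/416)⁴ × 2.4395 = 0.0897 × 3.2838 × 2.4395 = 0.7186.
T(649)/T(416) = exp(τ_B − τ_A) = exp(0.5973) = 1.8171.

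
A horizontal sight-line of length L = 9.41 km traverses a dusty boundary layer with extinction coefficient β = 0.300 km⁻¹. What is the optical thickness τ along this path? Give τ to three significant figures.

τ = β·L = 0.300 × 9.41 = 2.8230.

2.82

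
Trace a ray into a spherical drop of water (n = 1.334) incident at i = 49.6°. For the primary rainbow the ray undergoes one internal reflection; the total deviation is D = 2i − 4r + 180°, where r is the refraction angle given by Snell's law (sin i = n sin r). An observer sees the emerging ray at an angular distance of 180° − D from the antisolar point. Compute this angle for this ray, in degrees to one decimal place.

40.0°

sin r = sin 49.6° / 1.334 = 0.7615/1.334 = 0.5709; r = 34.81°.
D = 2·49.6° − 4·34.81° + 180° = 99.20° − 139.24° + 180° = 139.96°.
Angle from antisolar point = 180° − D = 40.04°.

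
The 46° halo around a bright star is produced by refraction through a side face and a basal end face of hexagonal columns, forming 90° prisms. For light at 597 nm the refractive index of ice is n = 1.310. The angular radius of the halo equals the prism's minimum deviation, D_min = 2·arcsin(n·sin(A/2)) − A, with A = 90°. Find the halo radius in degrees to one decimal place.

45.7°

n·sin(A/2) = 1.310 × sin 45° = 1.310 × 0.7071 = 0.9263.
D_min = 2·arcsin(0.9263) − 90° = 2 × 67.867° − 90° = 45.733°.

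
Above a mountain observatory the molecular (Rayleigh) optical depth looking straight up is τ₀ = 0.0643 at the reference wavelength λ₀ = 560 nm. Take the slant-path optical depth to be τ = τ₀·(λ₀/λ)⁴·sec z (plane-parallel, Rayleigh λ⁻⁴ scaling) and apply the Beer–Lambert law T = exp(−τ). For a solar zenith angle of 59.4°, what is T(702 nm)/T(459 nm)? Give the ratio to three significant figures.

Airmass: sec 59.4° = 1.9645.
τ(702 nm) = 0.0643 × (560/702)⁴ × 1.9645 = 0.0643 × 0.4050 × 1.9645 = 0.0512.
τ(459 nm) = 0.0643 × (560/459)⁴ × 1.9645 = 0.0643 × 2.2157 × 1.9645 = 0.2799.
T(702)/T(459) = exp(τ_B − τ_A) = exp(0.2287) = 1.2570.

1.26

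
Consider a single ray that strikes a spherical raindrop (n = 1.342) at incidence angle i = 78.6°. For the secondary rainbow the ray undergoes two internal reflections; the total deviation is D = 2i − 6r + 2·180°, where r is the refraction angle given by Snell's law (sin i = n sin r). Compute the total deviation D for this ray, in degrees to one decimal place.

235.7°

sin r = sin 78.6° / 1.342 = 0.9803/1.342 = 0.7305; r = 46.92°.
D = 2·78.6° − 6·46.92° + 2·180° = 157.20° − 281.55° + 360° = 235.65°.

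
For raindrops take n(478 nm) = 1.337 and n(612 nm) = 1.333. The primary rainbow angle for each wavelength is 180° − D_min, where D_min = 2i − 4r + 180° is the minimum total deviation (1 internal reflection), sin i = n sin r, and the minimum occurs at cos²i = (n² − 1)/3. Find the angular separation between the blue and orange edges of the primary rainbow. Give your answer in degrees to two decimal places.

0.58°

At 478 nm (n = 1.337): cos²i = 0.26252 → i = 59.178°, r = 39.964°, D_min = 138.500°, rainbow angle = 41.500°.
At 612 nm (n = 1.333): cos²i = 0.25896 → i = 59.410°, r = 40.225°, D_min = 137.922°, rainbow angle = 42.078°.
Angular width = |41.500° − 42.078°| = 0.578°.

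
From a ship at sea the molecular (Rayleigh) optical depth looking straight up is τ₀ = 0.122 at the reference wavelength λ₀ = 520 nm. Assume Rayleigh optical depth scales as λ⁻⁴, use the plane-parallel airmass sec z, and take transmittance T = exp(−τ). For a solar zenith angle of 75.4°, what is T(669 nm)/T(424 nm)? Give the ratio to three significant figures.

2.50

Airmass: sec 75.4° = 3.9672.
τ(669 nm) = 0.122 × (520/669)⁴ × 3.9672 = 0.122 × 0.3650 × 3.9672 = 0.1767.
τ(424 nm) = 0.122 × (520/424)⁴ × 3.9672 = 0.122 × 2.2623 × 3.9672 = 1.0949.
T(669)/T(424) = exp(τ_B − τ_A) = exp(0.9183) = 2.5050.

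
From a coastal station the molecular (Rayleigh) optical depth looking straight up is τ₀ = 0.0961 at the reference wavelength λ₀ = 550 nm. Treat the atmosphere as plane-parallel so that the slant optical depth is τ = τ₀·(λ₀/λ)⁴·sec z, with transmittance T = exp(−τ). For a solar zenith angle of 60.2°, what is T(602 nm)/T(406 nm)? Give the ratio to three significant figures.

1.68

Airmass: sec 60.2° = 2.0122.
τ(602 nm) = 0.0961 × (550/602)⁴ × 2.0122 = 0.0961 × 0.6967 × 2.0122 = 0.1347.
τ(406 nm) = 0.0961 × (550/406)⁴ × 2.0122 = 0.0961 × 3.3678 × 2.0122 = 0.6512.
T(602)/T(406) = exp(τ_B − τ_A) = exp(0.5165) = 1.6762.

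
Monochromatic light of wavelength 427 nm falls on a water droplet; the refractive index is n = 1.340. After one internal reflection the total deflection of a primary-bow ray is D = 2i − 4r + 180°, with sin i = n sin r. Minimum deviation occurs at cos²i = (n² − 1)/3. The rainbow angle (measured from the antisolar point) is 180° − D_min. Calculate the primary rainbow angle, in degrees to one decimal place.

41.1°

cos²i = (1.79560 − 1)/3 = 0.26520; i = arccos(0.51498) = 59.004°.
sin r = sin 59.004°/1.340 = 0.63971; r = 39.770°.
D_min = 2·59.004° − 4·39.770° + 180° = 138.929°.
Rainbow angle = 180° − D_min = 41.071°.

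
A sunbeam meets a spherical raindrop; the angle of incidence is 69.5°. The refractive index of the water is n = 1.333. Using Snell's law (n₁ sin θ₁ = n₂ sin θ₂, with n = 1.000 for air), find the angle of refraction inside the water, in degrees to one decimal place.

Snell: sin θ_r = sin θ_i / n = sin 69.5° / 1.333 = 0.9367 / 1.333 = 0.7027.
θ_r = arcsin(0.7027) = 44.64°.

44.6°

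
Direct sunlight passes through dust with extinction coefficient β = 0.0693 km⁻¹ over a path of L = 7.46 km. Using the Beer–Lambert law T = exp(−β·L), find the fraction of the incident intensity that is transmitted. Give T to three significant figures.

τ = β·L = 0.0693 × 7.46 = 0.5170.
T = exp(−0.5170) = 0.5963.

0.596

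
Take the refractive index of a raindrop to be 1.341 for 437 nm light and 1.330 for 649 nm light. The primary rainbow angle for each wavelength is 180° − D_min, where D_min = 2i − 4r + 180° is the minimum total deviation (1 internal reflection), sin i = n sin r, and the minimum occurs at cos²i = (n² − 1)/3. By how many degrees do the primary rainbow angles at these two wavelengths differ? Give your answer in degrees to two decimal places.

At 437 nm (n = 1.341): cos²i = 0.26609 → i = 58.946°, r = 39.705°, D_min = 139.071°, rainbow angle = 40.929°.
At 649 nm (n = 1.330): cos²i = 0.25630 → i = 59.585°, r = 40.422°, D_min = 137.484°, rainbow angle = 42.516°.
Angular width = |40.929° − 42.516°| = 1.588°.

1.59°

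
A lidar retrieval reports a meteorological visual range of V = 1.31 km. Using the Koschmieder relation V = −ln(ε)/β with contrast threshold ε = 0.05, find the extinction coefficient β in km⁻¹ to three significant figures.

β = −ln(0.05) / V = 2.996 / 1.31 = 2.2868 km⁻¹.

2.29 km⁻¹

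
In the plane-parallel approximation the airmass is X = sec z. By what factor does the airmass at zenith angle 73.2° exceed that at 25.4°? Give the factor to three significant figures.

X(73.2°)/X(25.4°) = sec 73.2° / sec 25.4° = cos 25.4° / cos 73.2° = 0.9033/0.2890 = 3.1254.

3.13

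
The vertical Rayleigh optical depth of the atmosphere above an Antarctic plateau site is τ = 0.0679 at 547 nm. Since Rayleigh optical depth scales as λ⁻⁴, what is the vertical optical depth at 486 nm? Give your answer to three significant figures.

τ(486 nm) = τ(547 nm) × (547/486)⁴ = 0.0679 × (1.1255)⁴ = 0.0679 × 1.6047 = 0.1090.

0.109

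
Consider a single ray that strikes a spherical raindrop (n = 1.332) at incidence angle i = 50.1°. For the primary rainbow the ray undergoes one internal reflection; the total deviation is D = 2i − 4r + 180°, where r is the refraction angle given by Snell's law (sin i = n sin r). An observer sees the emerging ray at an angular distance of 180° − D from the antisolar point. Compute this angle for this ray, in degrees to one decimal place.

sin r = sin 50.1° / 1.332 = 0.7672/1.332 = 0.5759; r = 35.17°.
D = 2·50.1° − 4·35.17° + 180° = 100.20° − 140.66° + 180° = 139.54°.
Angle from antisolar point = 180° − D = 40.46°.

40.5°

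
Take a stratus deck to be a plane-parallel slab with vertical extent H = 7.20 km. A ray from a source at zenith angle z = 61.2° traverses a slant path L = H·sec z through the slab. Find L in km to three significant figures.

sec z = 1/cos 61.2° = 2.0757.
L = 7.20 × 2.0757 = 14.945 km.

14.9 km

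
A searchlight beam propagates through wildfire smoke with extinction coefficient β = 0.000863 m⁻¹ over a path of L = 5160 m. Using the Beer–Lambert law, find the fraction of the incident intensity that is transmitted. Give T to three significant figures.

0.0116

τ = β·L = 0.000863 × 5160 = 4.4531.
T = exp(−4.4531) = 0.0116.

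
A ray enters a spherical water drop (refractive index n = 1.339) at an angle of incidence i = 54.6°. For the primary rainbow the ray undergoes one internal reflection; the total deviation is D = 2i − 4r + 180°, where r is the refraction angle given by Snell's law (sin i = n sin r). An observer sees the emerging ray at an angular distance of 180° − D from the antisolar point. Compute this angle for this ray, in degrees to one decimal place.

sin r = sin 54.6° / 1.339 = 0.8151/1.339 = 0.6088; r = 37.50°.
D = 2·54.6° − 4·37.50° + 180° = 109.20° − 150.00° + 180° = 139.20°.
Angle from antisolar point = 180° − D = 40.80°.

40.8°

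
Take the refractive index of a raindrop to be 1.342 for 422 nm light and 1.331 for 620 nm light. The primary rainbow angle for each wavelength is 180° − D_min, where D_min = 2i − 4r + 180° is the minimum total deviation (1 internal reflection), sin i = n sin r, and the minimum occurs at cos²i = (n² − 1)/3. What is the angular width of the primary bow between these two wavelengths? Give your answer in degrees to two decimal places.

At 422 nm (n = 1.342): cos²i = 0.26699 → i = 58.888°, r = 39.641°, D_min = 139.213°, rainbow angle = 40.787°.
At 620 nm (n = 1.331): cos²i = 0.25719 → i = 59.527°, r = 40.356°, D_min = 137.630°, rainbow angle = 42.370°.
Angular width = |40.787° − 42.370°| = 1.583°.

1.58°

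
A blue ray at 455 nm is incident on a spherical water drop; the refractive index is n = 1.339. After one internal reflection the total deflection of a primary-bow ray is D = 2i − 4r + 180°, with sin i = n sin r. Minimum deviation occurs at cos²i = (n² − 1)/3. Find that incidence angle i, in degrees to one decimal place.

cos²i = (1.339² − 1)/3 = (1.79292 − 1)/3 = 0.26431.
cos i = 0.51411, so i = 59.062°.

59.1°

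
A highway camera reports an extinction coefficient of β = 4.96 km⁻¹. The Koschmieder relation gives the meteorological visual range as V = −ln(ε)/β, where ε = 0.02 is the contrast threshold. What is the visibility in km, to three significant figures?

0.789 km

V = −ln(0.02) / 4.96 = 3.912 / 4.96 = 0.7887 km.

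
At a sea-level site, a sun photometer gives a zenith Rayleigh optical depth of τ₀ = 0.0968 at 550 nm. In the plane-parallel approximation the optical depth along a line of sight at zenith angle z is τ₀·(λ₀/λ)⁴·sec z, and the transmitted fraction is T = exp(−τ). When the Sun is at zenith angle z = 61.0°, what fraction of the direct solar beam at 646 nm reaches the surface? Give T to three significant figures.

0.900

sec 61.0° = 2.0627.
τ = 0.0968 × (550/646)⁴ × 2.0627 = 0.0968 × 0.5254 × 2.0627 = 0.1049.
T = exp(−0.1049) = 0.9004.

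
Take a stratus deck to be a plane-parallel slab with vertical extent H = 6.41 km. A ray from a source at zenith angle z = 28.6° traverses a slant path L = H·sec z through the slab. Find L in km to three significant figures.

sec z = 1/cos 28.6° = 1.1390.
L = 6.41 × 1.1390 = 7.301 km.

7.30 km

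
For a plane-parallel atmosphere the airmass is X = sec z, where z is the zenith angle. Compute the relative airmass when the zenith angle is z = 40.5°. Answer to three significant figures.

1.32

X = sec z = 1/cos 40.5° = 1/0.7604 = 1.3151.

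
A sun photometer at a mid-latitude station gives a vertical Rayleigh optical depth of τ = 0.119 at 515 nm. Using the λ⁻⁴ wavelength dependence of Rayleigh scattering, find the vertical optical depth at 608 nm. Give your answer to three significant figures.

τ(608 nm) = τ(515 nm) × (515/608)⁴ = 0.119 × (0.8470)⁴ = 0.119 × 0.5148 = 0.0613.

0.0613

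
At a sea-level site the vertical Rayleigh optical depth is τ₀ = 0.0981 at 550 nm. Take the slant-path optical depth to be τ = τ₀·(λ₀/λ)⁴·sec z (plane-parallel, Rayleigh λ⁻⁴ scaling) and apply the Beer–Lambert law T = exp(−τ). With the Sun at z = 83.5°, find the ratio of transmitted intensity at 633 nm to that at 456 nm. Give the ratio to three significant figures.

Airmass: sec 83.5° = 8.8337.
τ(633 nm) = 0.0981 × (550/633)⁴ × 8.8337 = 0.0981 × 0.5699 × 8.8337 = 0.4939.
τ(456 nm) = 0.0981 × (550/456)⁴ × 8.8337 = 0.0981 × 2.1164 × 8.8337 = 1.8340.
T(633)/T(456) = exp(τ_B − τ_A) = exp(1.3401) = 3.8194.

3.82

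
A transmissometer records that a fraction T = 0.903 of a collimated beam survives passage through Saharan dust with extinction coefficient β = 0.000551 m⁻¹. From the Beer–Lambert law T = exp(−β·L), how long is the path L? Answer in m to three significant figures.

185 m

Beer–Lambert: T = exp(−βL) ⇒ L = −ln(T)/β = −ln(0.903)/0.000551 = 0.1020/0.000551 = 185.2 m.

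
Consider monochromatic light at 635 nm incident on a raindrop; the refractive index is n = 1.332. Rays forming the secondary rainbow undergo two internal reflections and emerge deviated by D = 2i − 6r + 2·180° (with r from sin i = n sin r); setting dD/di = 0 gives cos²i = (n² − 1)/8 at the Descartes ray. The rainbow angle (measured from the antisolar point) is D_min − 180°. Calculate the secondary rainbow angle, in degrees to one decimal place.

cos²i = (1.77422 − 1)/8 = 0.09678; i = arccos(0.31109) = 71.875°.
sin r = sin 71.875°/1.332 = 0.71350; r = 45.520°.
D_min = 2·71.875° − 6·45.520° + 360° = 230.628°.
Rainbow angle = D_min − 180° = 50.628°.

50.6°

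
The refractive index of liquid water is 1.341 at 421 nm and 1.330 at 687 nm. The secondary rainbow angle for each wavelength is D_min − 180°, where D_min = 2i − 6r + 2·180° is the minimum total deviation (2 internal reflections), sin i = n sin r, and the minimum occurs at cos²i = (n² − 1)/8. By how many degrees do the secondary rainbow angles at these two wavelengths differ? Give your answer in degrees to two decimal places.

2.86°

At 421 nm (n = 1.341): cos²i = 0.09979 → i = 71.586°, r = 45.034°, D_min = 232.966°, rainbow angle = 52.966°.
At 687 nm (n = 1.330): cos²i = 0.09611 → i = 71.940°, r = 45.630°, D_min = 230.101°, rainbow angle = 50.101°.
Angular width = |52.966° − 50.101°| = 2.865°.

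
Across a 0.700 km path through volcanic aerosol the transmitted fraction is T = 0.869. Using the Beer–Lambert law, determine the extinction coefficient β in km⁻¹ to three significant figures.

0.201 km⁻¹

Beer–Lambert: T = exp(−βL) ⇒ β = −ln(T)/L = −ln(0.869)/0.700 = 0.1404/0.700 = 0.2006 km⁻¹.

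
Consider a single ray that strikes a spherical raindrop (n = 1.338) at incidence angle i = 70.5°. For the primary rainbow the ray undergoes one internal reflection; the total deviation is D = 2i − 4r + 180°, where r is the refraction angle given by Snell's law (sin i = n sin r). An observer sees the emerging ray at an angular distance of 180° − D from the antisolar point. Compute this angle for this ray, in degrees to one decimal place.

sin r = sin 70.5° / 1.338 = 0.9426/1.338 = 0.7045; r = 44.79°.
D = 2·70.5° − 4·44.79° + 180° = 141.00° − 179.16° + 180° = 141.84°.
Angle from antisolar point = 180° − D = 38.16°.

38.2°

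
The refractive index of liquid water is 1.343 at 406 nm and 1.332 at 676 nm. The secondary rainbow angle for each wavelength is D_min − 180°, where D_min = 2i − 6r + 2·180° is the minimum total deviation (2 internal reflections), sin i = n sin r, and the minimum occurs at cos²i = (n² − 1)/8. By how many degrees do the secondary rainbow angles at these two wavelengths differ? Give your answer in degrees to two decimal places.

At 406 nm (n = 1.343): cos²i = 0.10046 → i = 71.522°, r = 44.928°, D_min = 233.478°, rainbow angle = 53.478°.
At 676 nm (n = 1.332): cos²i = 0.09678 → i = 71.875°, r = 45.520°, D_min = 230.628°, rainbow angle = 50.628°.
Angular width = |53.478° − 50.628°| = 2.849°.

2.85°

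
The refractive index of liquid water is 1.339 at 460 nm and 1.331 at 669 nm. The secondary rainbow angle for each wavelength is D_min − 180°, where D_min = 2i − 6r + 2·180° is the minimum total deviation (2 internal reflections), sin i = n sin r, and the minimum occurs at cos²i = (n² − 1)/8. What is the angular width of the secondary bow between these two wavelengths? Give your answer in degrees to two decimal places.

2.09°

At 460 nm (n = 1.339): cos²i = 0.09912 → i = 71.650°, r = 45.141°, D_min = 232.451°, rainbow angle = 52.451°.
At 669 nm (n = 1.331): cos²i = 0.09645 → i = 71.907°, r = 45.575°, D_min = 230.365°, rainbow angle = 50.365°.
Angular width = |52.451° − 50.365°| = 2.086°.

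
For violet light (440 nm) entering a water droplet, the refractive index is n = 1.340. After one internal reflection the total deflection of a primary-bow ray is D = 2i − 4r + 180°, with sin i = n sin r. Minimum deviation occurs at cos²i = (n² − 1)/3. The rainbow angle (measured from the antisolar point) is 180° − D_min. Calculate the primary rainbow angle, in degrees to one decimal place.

cos²i = (1.79560 − 1)/3 = 0.26520; i = arccos(0.51498) = 59.004°.
sin r = sin 59.004°/1.340 = 0.63971; r = 39.770°.
D_min = 2·59.004° − 4·39.770° + 180° = 138.929°.
Rainbow angle = 180° − D_min = 41.071°.

41.1°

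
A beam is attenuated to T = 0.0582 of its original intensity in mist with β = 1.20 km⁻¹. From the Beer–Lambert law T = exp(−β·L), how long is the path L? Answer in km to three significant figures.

2.37 km

Beer–Lambert: T = exp(−βL) ⇒ L = −ln(T)/β = −ln(0.0582)/1.20 = 2.8439/1.20 = 2.37 km.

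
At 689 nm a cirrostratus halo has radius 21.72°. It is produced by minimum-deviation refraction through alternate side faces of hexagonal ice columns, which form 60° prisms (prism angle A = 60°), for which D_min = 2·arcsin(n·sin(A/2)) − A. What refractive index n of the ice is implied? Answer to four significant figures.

1.308

Rearranging: n = sin((D_min + A)/2) / sin(A/2).
(D_min + A)/2 = (21.72° + 60°)/2 = 40.860°.
n = sin 40.860° / sin 30° = 0.6542 / 0.5000 = 1.3084.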